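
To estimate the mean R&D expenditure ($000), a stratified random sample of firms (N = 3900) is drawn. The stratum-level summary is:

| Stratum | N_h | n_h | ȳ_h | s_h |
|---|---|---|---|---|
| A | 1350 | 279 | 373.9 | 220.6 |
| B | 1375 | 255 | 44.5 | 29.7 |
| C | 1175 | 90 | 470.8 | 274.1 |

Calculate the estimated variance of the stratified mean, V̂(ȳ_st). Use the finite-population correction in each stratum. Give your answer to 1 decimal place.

V̂(ȳ_st) = Σ W_h² (1 − n_h/N_h) s_h²/n_h, with W_h = N_h/N and N = 3900:
  stratum A: (1350/3900)²·(1 − 279/1350)·220.6²/279 = 16.5806
  stratum B: (1375/3900)²·(1 − 255/1375)·29.7²/255 = 0.350239
  stratum C: (1175/3900)²·(1 − 90/1175)·274.1²/90 = 69.9703
V̂(ȳ_st) = 86.9012

V̂(ȳ_st) ≈ 86.9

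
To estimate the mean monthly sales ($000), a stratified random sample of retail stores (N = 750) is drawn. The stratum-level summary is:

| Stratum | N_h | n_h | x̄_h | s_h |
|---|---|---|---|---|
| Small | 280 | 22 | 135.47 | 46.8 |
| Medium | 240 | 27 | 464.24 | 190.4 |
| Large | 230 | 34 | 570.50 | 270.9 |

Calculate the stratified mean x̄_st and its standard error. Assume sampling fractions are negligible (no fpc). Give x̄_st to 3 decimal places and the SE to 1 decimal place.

x̄_st ≈ 374.086, SE ≈ 18.8

x̄_st = Σ W_h x̄_h = (280·135.47 + 240·464.24 + 230·570.50)/750 = 374.08560
V̂(x̄_st) = Σ W_h² s_h²/n_h, with W_h = N_h/N and N = 750:
  stratum Small: (280/750)²·46.8²/22 = 13.8759
  stratum Medium: (240/750)²·190.4²/27 = 137.49
  stratum Large: (230/750)²·270.9²/34 = 202.989
V̂(x̄_st) = 354.354
SE(x̄_st) = √354.354 = 18.8243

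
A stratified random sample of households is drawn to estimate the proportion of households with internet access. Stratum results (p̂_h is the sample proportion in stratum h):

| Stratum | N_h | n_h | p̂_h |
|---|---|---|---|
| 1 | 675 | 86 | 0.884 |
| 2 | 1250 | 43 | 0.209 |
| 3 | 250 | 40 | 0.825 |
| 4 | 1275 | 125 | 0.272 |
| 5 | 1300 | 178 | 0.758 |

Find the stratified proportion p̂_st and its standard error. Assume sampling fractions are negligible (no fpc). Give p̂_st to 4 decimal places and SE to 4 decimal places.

N = 4750; stratum weights W_h = N_h/N.
p̂_st = Σ W_h p̂_h = (675·0.884 + 1250·0.209 + 250·0.825 + 1275·0.272 + 1300·0.758)/4750 = 0.50451
V̂(p̂_st) = Σ W_h² p̂_h(1−p̂_h)/(n_h−1):
  stratum 1: (675/4750)²·0.884·0.116/85 = 2.43619e-05
  stratum 2: (1250/4750)²·0.209·0.791/42 = 0.000272588
  stratum 3: (250/4750)²·0.825·0.175/39 = 1.02546e-05
  stratum 4: (1275/4750)²·0.272·0.728/124 = 0.000115057
  stratum 5: (1300/4750)²·0.758·0.242/177 = 7.76266e-05
V̂(p̂_st) = 0.000499888; SE = √V̂ = 0.0223582

p̂_st ≈ 0.5045, SE ≈ 0.0224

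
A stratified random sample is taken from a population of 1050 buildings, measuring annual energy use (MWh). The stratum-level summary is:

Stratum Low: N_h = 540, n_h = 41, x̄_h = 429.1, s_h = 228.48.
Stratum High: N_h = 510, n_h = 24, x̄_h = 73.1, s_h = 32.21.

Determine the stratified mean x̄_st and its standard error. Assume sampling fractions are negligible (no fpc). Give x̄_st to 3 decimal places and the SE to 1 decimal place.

x̄_st ≈ 256.186, SE ≈ 18.6

x̄_st = Σ W_h x̄_h = (540·429.1 + 510·73.1)/1050 = 256.18571
V̂(x̄_st) = Σ W_h² s_h²/n_h, with W_h = N_h/N and N = 1050:
  stratum Low: (540/1050)²·228.48²/41 = 336.761
  stratum High: (510/1050)²·32.21²/24 = 10.1984
V̂(x̄_st) = 346.959
SE(x̄_st) = √346.959 = 18.6268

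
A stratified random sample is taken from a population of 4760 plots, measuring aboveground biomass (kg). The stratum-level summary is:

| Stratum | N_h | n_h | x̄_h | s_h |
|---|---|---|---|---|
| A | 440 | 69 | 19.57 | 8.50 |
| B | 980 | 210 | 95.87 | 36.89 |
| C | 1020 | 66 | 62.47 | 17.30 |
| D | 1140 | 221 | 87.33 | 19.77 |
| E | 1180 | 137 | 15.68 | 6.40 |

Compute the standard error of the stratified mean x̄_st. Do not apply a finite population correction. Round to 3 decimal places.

V̂(x̄_st) = Σ W_h² s_h²/n_h, with W_h = N_h/N and N = 4760:
  stratum A: (440/4760)²·8.50²/69 = 0.00894706
  stratum B: (980/4760)²·36.89²/210 = 0.274686
  stratum C: (1020/4760)²·17.30²/66 = 0.208226
  stratum D: (1140/4760)²·19.77²/221 = 0.101442
  stratum E: (1180/4760)²·6.40²/137 = 0.0183734
V̂(x̄_st) = 0.611674
SE(x̄_st) = √0.611674 = 0.782096

SE(x̄_st) ≈ 0.782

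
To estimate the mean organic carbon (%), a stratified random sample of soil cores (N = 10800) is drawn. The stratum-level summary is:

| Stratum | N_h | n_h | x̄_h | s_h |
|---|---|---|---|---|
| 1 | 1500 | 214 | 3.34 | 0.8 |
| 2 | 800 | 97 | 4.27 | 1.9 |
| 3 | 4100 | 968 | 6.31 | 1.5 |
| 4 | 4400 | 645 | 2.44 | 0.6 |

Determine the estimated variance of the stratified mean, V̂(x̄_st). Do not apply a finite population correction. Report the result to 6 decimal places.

V̂(x̄_st) ≈ 0.000690

V̂(x̄_st) = Σ W_h² s_h²/n_h, with W_h = N_h/N and N = 10800:
  stratum 1: (1500/10800)²·0.8²/214 = 5.76901e-05
  stratum 2: (800/10800)²·1.9²/97 = 0.000204206
  stratum 3: (4100/10800)²·1.5²/968 = 0.000334987
  stratum 4: (4400/10800)²·0.6²/645 = 9.26404e-05
V̂(x̄_st) = 0.000689523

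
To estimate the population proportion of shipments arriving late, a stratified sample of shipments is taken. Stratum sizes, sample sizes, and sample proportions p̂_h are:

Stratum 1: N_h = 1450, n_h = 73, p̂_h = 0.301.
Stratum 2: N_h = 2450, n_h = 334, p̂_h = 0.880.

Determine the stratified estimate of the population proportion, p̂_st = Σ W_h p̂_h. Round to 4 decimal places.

p̂_st ≈ 0.6647

N = 3900; stratum weights W_h = N_h/N.
p̂_st = Σ W_h p̂_h = (1450·0.301 + 2450·0.880)/3900 = 0.66473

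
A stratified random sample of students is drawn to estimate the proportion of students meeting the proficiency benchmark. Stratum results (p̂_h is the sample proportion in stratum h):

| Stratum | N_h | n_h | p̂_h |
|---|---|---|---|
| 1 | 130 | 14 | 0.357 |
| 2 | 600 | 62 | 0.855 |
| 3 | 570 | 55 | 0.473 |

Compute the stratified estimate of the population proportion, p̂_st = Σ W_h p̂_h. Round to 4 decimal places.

N = 1300; stratum weights W_h = N_h/N.
p̂_st = Σ W_h p̂_h = (130·0.357 + 600·0.855 + 570·0.473)/1300 = 0.63771

p̂_st ≈ 0.6377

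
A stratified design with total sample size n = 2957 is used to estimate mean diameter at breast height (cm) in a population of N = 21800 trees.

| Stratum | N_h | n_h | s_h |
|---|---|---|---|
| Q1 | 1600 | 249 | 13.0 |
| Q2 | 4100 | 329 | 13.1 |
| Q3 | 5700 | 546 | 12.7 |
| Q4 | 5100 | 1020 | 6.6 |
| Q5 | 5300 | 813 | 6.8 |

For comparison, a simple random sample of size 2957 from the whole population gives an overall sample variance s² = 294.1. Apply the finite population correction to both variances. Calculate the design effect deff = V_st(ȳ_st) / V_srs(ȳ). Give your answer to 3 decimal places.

deff ≈ 0.501

V̂(ȳ_st) = Σ W_h² (1 − n_h/N_h) s_h²/n_h, with W_h = N_h/N and N = 21800:
  stratum Q1: (1600/21800)²·(1 − 249/1600)·13.0²/249 = 0.00308709
  stratum Q2: (4100/21800)²·(1 − 329/4100)·13.1²/329 = 0.0169697
  stratum Q3: (5700/21800)²·(1 − 546/5700)·12.7²/546 = 0.0182609
  stratum Q4: (5100/21800)²·(1 − 1020/5100)·6.6²/1020 = 0.00186984
  stratum Q5: (5300/21800)²·(1 − 813/5300)·6.8²/813 = 0.00284607
V_st = 0.0430336
V_srs = (1 − 2957/21800)·294.1/2957 = 0.0859681
deff = V_st / V_srs = 0.0430336/0.0859681 = 0.5006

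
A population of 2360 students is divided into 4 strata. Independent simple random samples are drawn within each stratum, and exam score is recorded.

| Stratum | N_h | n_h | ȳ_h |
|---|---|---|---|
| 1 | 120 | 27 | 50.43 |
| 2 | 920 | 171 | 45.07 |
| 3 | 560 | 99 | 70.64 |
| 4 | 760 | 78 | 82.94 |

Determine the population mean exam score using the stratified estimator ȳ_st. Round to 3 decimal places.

ȳ_st ≈ 63.605

N = Σ N_h = 2360. Stratum weights W_h = N_h/N.
ȳ_st = (120·50.43 + 920·45.07 + 560·70.64 + 760·82.94) / 2360 = 63.60542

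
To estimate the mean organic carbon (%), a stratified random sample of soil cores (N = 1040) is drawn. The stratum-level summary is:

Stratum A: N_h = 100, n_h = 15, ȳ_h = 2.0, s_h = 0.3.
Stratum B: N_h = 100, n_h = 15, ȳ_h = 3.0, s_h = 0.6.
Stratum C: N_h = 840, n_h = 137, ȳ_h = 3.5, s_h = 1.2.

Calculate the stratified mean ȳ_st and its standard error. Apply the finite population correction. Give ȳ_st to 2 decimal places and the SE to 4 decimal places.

ȳ_st = Σ W_h ȳ_h = (100·2.0 + 100·3.0 + 840·3.5)/1040 = 3.30769
V̂(ȳ_st) = Σ W_h² (1 − n_h/N_h) s_h²/n_h, with W_h = N_h/N and N = 1040:
  stratum A: (100/1040)²·(1 − 15/100)·0.3²/15 = 4.71524e-05
  stratum B: (100/1040)²·(1 − 15/100)·0.6²/15 = 0.000188609
  stratum C: (840/1040)²·(1 − 137/840)·1.2²/137 = 0.00573865
V̂(ȳ_st) = 0.00597441
SE(ȳ_st) = √0.00597441 = 0.0772943

ȳ_st ≈ 3.31, SE ≈ 0.0773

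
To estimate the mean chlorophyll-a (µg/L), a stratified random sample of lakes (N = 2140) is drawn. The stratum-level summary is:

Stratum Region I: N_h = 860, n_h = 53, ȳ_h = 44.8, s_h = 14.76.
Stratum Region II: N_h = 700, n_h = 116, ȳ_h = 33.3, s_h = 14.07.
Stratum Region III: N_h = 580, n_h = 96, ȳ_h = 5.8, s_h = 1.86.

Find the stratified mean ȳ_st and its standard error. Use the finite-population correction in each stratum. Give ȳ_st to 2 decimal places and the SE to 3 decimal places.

ȳ_st = Σ W_h ȳ_h = (860·44.8 + 700·33.3 + 580·5.8)/2140 = 30.46822
V̂(ȳ_st) = Σ W_h² (1 − n_h/N_h) s_h²/n_h, with W_h = N_h/N and N = 2140:
  stratum Region I: (860/2140)²·(1 − 53/860)·14.76²/53 = 0.622933
  stratum Region II: (700/2140)²·(1 − 116/700)·14.07²/116 = 0.15234
  stratum Region III: (580/2140)²·(1 − 96/580)·1.86²/96 = 0.00220902
V̂(ȳ_st) = 0.777482
SE(ȳ_st) = √0.777482 = 0.881749

ȳ_st ≈ 30.47, SE ≈ 0.882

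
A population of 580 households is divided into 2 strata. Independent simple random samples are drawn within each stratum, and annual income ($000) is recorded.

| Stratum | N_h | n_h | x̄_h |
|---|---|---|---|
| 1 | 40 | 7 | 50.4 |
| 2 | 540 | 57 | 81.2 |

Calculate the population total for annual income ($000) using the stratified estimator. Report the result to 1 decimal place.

τ̂_st ≈ 45864.0

τ̂_st = Σ N_h x̄_h = 40·50.4 + 540·81.2 = 45864.0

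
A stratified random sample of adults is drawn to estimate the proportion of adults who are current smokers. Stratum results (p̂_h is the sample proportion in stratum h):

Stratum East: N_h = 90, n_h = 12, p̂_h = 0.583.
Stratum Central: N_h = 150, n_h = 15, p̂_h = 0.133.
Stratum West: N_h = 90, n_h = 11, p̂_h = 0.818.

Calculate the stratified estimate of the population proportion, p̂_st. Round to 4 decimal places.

N = 330; stratum weights W_h = N_h/N.
p̂_st = Σ W_h p̂_h = (90·0.583 + 150·0.133 + 90·0.818)/330 = 0.44255

p̂_st ≈ 0.4425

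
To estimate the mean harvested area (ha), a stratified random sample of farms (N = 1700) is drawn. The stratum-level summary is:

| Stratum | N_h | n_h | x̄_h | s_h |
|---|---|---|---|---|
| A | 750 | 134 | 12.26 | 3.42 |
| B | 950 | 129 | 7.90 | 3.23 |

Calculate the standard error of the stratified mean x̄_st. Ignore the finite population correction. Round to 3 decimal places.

SE(x̄_st) ≈ 0.206

V̂(x̄_st) = Σ W_h² s_h²/n_h, with W_h = N_h/N and N = 1700:
  stratum A: (750/1700)²·3.42²/134 = 0.0169892
  stratum B: (950/1700)²·3.23²/129 = 0.025256
V̂(x̄_st) = 0.0422452
SE(x̄_st) = √0.0422452 = 0.205536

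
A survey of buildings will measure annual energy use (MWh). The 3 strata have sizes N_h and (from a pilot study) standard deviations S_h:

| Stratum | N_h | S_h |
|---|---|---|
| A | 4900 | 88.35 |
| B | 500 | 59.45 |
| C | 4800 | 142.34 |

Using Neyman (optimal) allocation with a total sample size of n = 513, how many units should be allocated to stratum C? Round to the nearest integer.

Neyman allocation: n_h = n · N_h S_h / Σ N_i S_i, with n = 513.
  stratum A: N_h·S_h = 4900·88.35 = 432915.00
  stratum B: N_h·S_h = 500·59.45 = 29725.00
  stratum C: N_h·S_h = 4800·142.34 = 683232.00
Σ N_h S_h = 1145872.00
n for stratum C = 513·683232.00/1145872.00 = 305.879 → 306

306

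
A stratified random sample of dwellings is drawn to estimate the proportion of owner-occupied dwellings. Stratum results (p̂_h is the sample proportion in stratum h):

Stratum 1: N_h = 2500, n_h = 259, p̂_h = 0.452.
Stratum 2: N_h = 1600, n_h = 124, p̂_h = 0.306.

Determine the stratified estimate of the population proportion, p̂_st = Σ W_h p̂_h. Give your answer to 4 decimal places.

p̂_st ≈ 0.3950

N = 4100; stratum weights W_h = N_h/N.
p̂_st = Σ W_h p̂_h = (2500·0.452 + 1600·0.306)/4100 = 0.39502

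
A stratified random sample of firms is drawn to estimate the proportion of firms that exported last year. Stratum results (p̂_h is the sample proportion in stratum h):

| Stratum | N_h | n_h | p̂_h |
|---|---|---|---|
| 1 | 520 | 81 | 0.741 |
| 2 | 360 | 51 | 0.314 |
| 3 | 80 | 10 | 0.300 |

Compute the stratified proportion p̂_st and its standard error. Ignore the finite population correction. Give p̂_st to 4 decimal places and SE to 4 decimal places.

p̂_st ≈ 0.5441, SE ≈ 0.0384

N = 960; stratum weights W_h = N_h/N.
p̂_st = Σ W_h p̂_h = (520·0.741 + 360·0.314 + 80·0.300)/960 = 0.54412
V̂(p̂_st) = Σ W_h² p̂_h(1−p̂_h)/(n_h−1):
  stratum 1: (520/960)²·0.741·0.259/80 = 0.00070387
  stratum 2: (360/960)²·0.314·0.686/50 = 0.000605824
  stratum 3: (80/960)²·0.300·0.700/9 = 0.000162037
V̂(p̂_st) = 0.00147173; SE = √V̂ = 0.0383631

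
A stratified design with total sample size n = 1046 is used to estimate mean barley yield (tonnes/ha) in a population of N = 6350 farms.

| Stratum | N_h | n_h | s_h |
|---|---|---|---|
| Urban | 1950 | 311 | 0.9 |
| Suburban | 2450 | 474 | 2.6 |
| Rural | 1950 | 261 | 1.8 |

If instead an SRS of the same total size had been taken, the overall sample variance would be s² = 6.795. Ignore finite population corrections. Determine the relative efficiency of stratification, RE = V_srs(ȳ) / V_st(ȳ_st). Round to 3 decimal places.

V̂(ȳ_st) = Σ W_h² s_h²/n_h, with W_h = N_h/N and N = 6350:
  stratum Urban: (1950/6350)²·0.9²/311 = 0.00024561
  stratum Suburban: (2450/6350)²·2.6²/474 = 0.00212302
  stratum Rural: (1950/6350)²·1.8²/261 = 0.00117065
V_st = 0.00353927
V_srs = s²/n = 6.795/1046 = 0.00649618
Relative efficiency = V_srs / V_st = 0.00649618/0.00353927 = 1.8355

RE ≈ 1.835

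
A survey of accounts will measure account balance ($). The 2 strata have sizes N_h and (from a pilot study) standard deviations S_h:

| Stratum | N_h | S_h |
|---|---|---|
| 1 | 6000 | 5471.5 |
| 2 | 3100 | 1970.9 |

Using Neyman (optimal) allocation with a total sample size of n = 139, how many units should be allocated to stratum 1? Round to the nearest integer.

Neyman allocation: n_h = n · N_h S_h / Σ N_i S_i, with n = 139.
  stratum 1: N_h·S_h = 6000·5471.5 = 32829000.00
  stratum 2: N_h·S_h = 3100·1970.9 = 6109790.00
Σ N_h S_h = 38938790.00
n for stratum 1 = 139·32829000.00/38938790.00 = 117.190 → 117

117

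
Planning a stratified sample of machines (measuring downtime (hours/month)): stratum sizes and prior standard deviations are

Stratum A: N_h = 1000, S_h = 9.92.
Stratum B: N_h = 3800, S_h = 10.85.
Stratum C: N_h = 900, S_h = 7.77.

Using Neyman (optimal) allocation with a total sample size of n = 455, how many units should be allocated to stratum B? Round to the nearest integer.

Neyman allocation: n_h = n · N_h S_h / Σ N_i S_i, with n = 455.
  stratum A: N_h·S_h = 1000·9.92 = 9920.00
  stratum B: N_h·S_h = 3800·10.85 = 41230.00
  stratum C: N_h·S_h = 900·7.77 = 6993.00
Σ N_h S_h = 58143.00
n for stratum B = 455·41230.00/58143.00 = 322.647 → 323

323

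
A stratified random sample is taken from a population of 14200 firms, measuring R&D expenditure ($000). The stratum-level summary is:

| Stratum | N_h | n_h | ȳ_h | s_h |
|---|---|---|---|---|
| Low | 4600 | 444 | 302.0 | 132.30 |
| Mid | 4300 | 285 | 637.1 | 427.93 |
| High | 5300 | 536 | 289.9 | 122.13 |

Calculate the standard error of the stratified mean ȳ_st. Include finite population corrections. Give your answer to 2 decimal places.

SE(ȳ_st) ≈ 7.89

V̂(ȳ_st) = Σ W_h² (1 − n_h/N_h) s_h²/n_h, with W_h = N_h/N and N = 14200:
  stratum Low: (4600/14200)²·(1 − 444/4600)·132.30²/444 = 3.7376
  stratum Mid: (4300/14200)²·(1 − 285/4300)·427.93²/285 = 55.0146
  stratum High: (5300/14200)²·(1 − 536/5300)·122.13²/536 = 3.48458
V̂(ȳ_st) = 62.2368
SE(ȳ_st) = √62.2368 = 7.88903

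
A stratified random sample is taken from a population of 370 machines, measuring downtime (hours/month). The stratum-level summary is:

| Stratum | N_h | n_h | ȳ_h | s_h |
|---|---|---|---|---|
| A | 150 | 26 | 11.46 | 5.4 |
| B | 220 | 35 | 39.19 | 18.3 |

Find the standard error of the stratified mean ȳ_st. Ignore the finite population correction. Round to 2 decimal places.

SE(ȳ_st) ≈ 1.89

V̂(ȳ_st) = Σ W_h² s_h²/n_h, with W_h = N_h/N and N = 370:
  stratum A: (150/370)²·5.4²/26 = 0.184329
  stratum B: (220/370)²·18.3²/35 = 3.3828
V̂(ȳ_st) = 3.56713
SE(ȳ_st) = √3.56713 = 1.88868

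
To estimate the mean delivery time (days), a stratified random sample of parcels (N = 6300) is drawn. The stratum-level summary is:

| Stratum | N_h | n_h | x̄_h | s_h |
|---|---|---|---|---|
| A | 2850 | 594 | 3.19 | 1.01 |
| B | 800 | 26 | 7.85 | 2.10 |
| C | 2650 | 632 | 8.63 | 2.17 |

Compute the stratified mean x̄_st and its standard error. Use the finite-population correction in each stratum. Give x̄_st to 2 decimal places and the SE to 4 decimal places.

x̄_st = Σ W_h x̄_h = (2850·3.19 + 800·7.85 + 2650·8.63)/6300 = 6.07000
V̂(x̄_st) = Σ W_h² (1 − n_h/N_h) s_h²/n_h, with W_h = N_h/N and N = 6300:
  stratum A: (2850/6300)²·(1 − 594/2850)·1.01²/594 = 0.000278201
  stratum B: (800/6300)²·(1 − 26/800)·2.10²/26 = 0.00264615
  stratum C: (2650/6300)²·(1 − 632/2650)·2.17²/632 = 0.0010039
V̂(x̄_st) = 0.00392825
SE(x̄_st) = √0.00392825 = 0.0626758

x̄_st ≈ 6.07, SE ≈ 0.0627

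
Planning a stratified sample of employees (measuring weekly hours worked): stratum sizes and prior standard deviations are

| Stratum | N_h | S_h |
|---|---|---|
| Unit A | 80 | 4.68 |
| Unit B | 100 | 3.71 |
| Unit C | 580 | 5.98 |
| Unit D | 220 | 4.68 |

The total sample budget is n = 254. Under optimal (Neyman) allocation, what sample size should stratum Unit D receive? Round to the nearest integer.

Neyman allocation: n_h = n · N_h S_h / Σ N_i S_i, with n = 254.
  stratum Unit A: N_h·S_h = 80·4.68 = 374.40
  stratum Unit B: N_h·S_h = 100·3.71 = 371.00
  stratum Unit C: N_h·S_h = 580·5.98 = 3468.40
  stratum Unit D: N_h·S_h = 220·4.68 = 1029.60
Σ N_h S_h = 5243.40
n for stratum Unit D = 254·1029.60/5243.40 = 49.876 → 50

50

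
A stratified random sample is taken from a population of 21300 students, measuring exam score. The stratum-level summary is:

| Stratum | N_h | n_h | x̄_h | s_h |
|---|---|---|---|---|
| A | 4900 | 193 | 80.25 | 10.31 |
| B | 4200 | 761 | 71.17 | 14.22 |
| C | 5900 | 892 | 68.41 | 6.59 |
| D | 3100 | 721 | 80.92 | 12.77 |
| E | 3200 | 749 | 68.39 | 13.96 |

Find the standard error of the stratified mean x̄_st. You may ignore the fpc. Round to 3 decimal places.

V̂(x̄_st) = Σ W_h² s_h²/n_h, with W_h = N_h/N and N = 21300:
  stratum A: (4900/21300)²·10.31²/193 = 0.0291469
  stratum B: (4200/21300)²·14.22²/761 = 0.0103313
  stratum C: (5900/21300)²·6.59²/892 = 0.00373552
  stratum D: (3100/21300)²·12.77²/721 = 0.00479083
  stratum E: (3200/21300)²·13.96²/749 = 0.00587259
V̂(x̄_st) = 0.0538772
SE(x̄_st) = √0.0538772 = 0.232115

SE(x̄_st) ≈ 0.232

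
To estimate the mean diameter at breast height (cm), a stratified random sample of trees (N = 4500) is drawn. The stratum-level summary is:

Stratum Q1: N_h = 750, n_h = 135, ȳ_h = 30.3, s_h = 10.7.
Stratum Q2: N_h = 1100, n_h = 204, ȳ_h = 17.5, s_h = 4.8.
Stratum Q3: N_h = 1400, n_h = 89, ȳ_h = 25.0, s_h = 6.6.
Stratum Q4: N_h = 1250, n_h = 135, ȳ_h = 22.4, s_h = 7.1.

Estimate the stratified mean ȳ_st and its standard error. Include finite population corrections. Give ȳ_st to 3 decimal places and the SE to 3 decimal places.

ȳ_st ≈ 23.328, SE ≈ 0.308

ȳ_st = Σ W_h ȳ_h = (750·30.3 + 1100·17.5 + 1400·25.0 + 1250·22.4)/4500 = 23.32778
V̂(ȳ_st) = Σ W_h² (1 − n_h/N_h) s_h²/n_h, with W_h = N_h/N and N = 4500:
  stratum Q1: (750/4500)²·(1 − 135/750)·10.7²/135 = 0.0193172
  stratum Q2: (1100/4500)²·(1 − 204/1100)·4.8²/204 = 0.00549703
  stratum Q3: (1400/4500)²·(1 − 89/1400)·6.6²/89 = 0.0443612
  stratum Q4: (1250/4500)²·(1 − 135/1250)·7.1²/135 = 0.0257006
V̂(ȳ_st) = 0.0948761
SE(ȳ_st) = √0.0948761 = 0.30802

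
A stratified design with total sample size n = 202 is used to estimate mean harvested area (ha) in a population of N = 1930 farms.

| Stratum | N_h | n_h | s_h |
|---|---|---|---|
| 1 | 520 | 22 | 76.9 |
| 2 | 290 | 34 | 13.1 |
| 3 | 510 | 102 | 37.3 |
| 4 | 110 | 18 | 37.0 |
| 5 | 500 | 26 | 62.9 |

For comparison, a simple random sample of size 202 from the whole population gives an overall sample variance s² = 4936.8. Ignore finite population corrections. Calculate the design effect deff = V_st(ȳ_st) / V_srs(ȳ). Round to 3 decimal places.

deff ≈ 1.270

V̂(ȳ_st) = Σ W_h² s_h²/n_h, with W_h = N_h/N and N = 1930:
  stratum 1: (520/1930)²·76.9²/22 = 19.5129
  stratum 2: (290/1930)²·13.1²/34 = 0.113958
  stratum 3: (510/1930)²·37.3²/102 = 0.952452
  stratum 4: (110/1930)²·37.0²/18 = 0.24706
  stratum 5: (500/1930)²·62.9²/26 = 10.213
V_st = 31.0394
V_srs = s²/n = 4936.8/202 = 24.4396
deff = V_st / V_srs = 31.0394/24.4396 = 1.2700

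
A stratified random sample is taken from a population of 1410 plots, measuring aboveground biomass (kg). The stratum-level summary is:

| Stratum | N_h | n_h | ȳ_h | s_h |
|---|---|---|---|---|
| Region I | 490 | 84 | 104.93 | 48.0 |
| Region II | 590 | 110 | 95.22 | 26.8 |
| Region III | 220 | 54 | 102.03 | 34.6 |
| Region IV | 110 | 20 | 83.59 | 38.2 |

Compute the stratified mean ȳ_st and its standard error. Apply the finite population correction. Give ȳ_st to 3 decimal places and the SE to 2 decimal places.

ȳ_st = Σ W_h ȳ_h = (490·104.93 + 590·95.22 + 220·102.03 + 110·83.59)/1410 = 98.74965
V̂(ȳ_st) = Σ W_h² (1 − n_h/N_h) s_h²/n_h, with W_h = N_h/N and N = 1410:
  stratum Region I: (490/1410)²·(1 − 84/490)·48.0²/84 = 2.74465
  stratum Region II: (590/1410)²·(1 − 110/590)·26.8²/110 = 0.930105
  stratum Region III: (220/1410)²·(1 − 54/220)·34.6²/54 = 0.407241
  stratum Region IV: (110/1410)²·(1 − 20/110)·38.2²/20 = 0.363324
V̂(ȳ_st) = 4.44532
SE(ȳ_st) = √4.44532 = 2.10839

ȳ_st ≈ 98.750, SE ≈ 2.11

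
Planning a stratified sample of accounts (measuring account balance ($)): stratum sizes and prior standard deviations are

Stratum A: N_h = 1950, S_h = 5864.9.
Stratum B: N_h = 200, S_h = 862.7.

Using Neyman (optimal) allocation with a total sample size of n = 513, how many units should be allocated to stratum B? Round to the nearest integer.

Neyman allocation: n_h = n · N_h S_h / Σ N_i S_i, with n = 513.
  stratum A: N_h·S_h = 1950·5864.9 = 11436555.00
  stratum B: N_h·S_h = 200·862.7 = 172540.00
Σ N_h S_h = 11609095.00
n for stratum B = 513·172540.00/11609095.00 = 7.624 → 8

8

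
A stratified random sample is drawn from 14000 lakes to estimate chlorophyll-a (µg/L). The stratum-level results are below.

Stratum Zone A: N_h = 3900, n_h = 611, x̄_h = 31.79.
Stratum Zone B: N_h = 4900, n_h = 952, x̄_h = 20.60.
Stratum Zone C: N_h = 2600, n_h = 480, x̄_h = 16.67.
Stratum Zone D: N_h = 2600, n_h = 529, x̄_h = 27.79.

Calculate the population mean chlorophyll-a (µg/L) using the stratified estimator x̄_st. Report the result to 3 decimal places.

x̄_st ≈ 24.323

N = Σ N_h = 14000. Stratum weights W_h = N_h/N.
x̄_st = (3900·31.79 + 4900·20.60 + 2600·16.67 + 2600·27.79) / 14000 = 24.32264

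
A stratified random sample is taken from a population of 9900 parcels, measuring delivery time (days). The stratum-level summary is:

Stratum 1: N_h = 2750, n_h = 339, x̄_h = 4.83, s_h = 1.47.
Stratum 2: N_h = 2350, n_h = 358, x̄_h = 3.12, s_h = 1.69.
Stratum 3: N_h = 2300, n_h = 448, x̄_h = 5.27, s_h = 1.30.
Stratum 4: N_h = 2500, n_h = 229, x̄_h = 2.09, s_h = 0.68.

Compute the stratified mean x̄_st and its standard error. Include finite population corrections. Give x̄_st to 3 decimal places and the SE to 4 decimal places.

x̄_st ≈ 3.834, SE ≈ 0.0331

x̄_st = Σ W_h x̄_h = (2750·4.83 + 2350·3.12 + 2300·5.27 + 2500·2.09)/9900 = 3.83439
V̂(x̄_st) = Σ W_h² (1 − n_h/N_h) s_h²/n_h, with W_h = N_h/N and N = 9900:
  stratum 1: (2750/9900)²·(1 − 339/2750)·1.47²/339 = 0.000431216
  stratum 2: (2350/9900)²·(1 − 358/2350)·1.69²/358 = 0.000381046
  stratum 3: (2300/9900)²·(1 − 448/2300)·1.30²/448 = 0.000163948
  stratum 4: (2500/9900)²·(1 − 229/2500)·0.68²/229 = 0.000116969
V̂(x̄_st) = 0.00109318
SE(x̄_st) = √0.00109318 = 0.0330632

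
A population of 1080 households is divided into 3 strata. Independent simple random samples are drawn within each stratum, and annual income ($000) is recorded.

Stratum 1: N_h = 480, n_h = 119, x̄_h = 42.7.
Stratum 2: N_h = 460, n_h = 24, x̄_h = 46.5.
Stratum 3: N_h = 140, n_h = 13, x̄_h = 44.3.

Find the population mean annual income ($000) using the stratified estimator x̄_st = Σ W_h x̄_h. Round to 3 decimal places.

x̄_st ≈ 44.526

N = Σ N_h = 1080. Stratum weights W_h = N_h/N.
x̄_st = (480·42.7 + 460·46.5 + 140·44.3) / 1080 = 44.52593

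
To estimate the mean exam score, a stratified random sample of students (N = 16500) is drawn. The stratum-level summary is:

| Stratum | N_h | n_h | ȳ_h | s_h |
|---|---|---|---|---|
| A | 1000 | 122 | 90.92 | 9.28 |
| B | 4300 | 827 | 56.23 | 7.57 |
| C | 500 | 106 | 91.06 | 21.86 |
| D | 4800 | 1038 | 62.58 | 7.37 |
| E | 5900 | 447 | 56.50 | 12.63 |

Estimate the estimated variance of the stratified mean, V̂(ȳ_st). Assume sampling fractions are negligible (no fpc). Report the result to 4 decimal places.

V̂(ȳ_st) = Σ W_h² s_h²/n_h, with W_h = N_h/N and N = 16500:
  stratum A: (1000/16500)²·9.28²/122 = 0.0025928
  stratum B: (4300/16500)²·7.57²/827 = 0.00470604
  stratum C: (500/16500)²·21.86²/106 = 0.00413968
  stratum D: (4800/16500)²·7.37²/1038 = 0.00442845
  stratum E: (5900/16500)²·12.63²/447 = 0.0456284
V̂(ȳ_st) = 0.0614954

V̂(ȳ_st) ≈ 0.0615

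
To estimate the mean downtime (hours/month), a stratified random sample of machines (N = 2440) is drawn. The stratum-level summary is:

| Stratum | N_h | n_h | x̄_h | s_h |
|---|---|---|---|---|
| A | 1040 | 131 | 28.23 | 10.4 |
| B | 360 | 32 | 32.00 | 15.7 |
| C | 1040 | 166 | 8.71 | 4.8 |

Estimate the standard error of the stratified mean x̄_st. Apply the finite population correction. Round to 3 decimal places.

V̂(x̄_st) = Σ W_h² (1 − n_h/N_h) s_h²/n_h, with W_h = N_h/N and N = 2440:
  stratum A: (1040/2440)²·(1 − 131/1040)·10.4²/131 = 0.131103
  stratum B: (360/2440)²·(1 − 32/360)·15.7²/32 = 0.152773
  stratum C: (1040/2440)²·(1 − 166/1040)·4.8²/166 = 0.0211904
V̂(x̄_st) = 0.305066
SE(x̄_st) = √0.305066 = 0.552328

SE(x̄_st) ≈ 0.552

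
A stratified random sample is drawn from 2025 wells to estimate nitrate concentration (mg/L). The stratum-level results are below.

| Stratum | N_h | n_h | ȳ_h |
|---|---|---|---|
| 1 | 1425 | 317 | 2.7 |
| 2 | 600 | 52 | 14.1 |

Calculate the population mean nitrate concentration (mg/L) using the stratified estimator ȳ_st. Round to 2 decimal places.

N = Σ N_h = 2025. Stratum weights W_h = N_h/N.
ȳ_st = (1425·2.7 + 600·14.1) / 2025 = 6.0778

ȳ_st ≈ 6.08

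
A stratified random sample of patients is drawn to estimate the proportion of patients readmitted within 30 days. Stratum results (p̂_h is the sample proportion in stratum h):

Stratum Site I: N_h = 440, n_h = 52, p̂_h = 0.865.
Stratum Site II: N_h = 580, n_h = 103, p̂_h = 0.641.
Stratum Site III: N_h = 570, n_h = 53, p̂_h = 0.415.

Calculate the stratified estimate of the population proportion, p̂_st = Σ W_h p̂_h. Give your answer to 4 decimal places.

p̂_st ≈ 0.6220

N = 1590; stratum weights W_h = N_h/N.
p̂_st = Σ W_h p̂_h = (440·0.865 + 580·0.641 + 570·0.415)/1590 = 0.62197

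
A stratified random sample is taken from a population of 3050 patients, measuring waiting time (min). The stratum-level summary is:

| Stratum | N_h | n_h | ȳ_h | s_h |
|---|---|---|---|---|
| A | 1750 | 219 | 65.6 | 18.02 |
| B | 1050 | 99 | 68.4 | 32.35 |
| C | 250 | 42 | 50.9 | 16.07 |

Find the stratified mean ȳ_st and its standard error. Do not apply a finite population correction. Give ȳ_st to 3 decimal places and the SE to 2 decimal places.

ȳ_st ≈ 65.359, SE ≈ 1.34

ȳ_st = Σ W_h ȳ_h = (1750·65.6 + 1050·68.4 + 250·50.9)/3050 = 65.35902
V̂(ȳ_st) = Σ W_h² s_h²/n_h, with W_h = N_h/N and N = 3050:
  stratum A: (1750/3050)²·18.02²/219 = 0.488137
  stratum B: (1050/3050)²·32.35²/99 = 1.25283
  stratum C: (250/3050)²·16.07²/42 = 0.0413107
V̂(ȳ_st) = 1.78228
SE(ȳ_st) = √1.78228 = 1.33502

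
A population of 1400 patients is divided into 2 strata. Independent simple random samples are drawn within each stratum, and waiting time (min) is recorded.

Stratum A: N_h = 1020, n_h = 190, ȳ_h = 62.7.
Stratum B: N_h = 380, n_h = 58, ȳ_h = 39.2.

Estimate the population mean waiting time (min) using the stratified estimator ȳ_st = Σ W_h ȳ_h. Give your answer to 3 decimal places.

ȳ_st ≈ 56.321

N = Σ N_h = 1400. Stratum weights W_h = N_h/N.
ȳ_st = (1020·62.7 + 380·39.2) / 1400 = 56.32143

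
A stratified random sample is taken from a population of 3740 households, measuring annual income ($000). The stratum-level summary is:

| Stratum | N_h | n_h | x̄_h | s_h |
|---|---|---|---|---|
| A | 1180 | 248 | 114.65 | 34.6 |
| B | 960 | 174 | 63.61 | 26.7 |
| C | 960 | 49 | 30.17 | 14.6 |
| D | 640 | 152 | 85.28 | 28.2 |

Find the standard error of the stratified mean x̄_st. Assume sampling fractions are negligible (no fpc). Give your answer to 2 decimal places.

V̂(x̄_st) = Σ W_h² s_h²/n_h, with W_h = N_h/N and N = 3740:
  stratum A: (1180/3740)²·34.6²/248 = 0.480531
  stratum B: (960/3740)²·26.7²/174 = 0.269943
  stratum C: (960/3740)²·14.6²/49 = 0.286622
  stratum D: (640/3740)²·28.2²/152 = 0.153204
V̂(x̄_st) = 1.1903
SE(x̄_st) = √1.1903 = 1.09101

SE(x̄_st) ≈ 1.09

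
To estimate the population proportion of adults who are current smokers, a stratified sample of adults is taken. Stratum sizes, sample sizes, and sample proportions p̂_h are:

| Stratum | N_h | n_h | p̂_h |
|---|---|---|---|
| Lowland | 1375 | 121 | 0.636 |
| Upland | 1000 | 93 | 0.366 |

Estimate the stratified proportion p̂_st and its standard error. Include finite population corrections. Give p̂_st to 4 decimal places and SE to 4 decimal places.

p̂_st ≈ 0.5223, SE ≈ 0.0315

N = 2375; stratum weights W_h = N_h/N.
p̂_st = Σ W_h p̂_h = (1375·0.636 + 1000·0.366)/2375 = 0.52232
V̂(p̂_st) = Σ W_h² (1 − n_h/N_h) p̂_h(1−p̂_h)/(n_h−1):
  stratum Lowland: (1375/2375)²·(1 − 121/1375)·0.636·0.364/120 = 0.000589726
  stratum Upland: (1000/2375)²·(1 − 93/1000)·0.366·0.634/92 = 0.000405567
V̂(p̂_st) = 0.000995293; SE = √V̂ = 0.0315483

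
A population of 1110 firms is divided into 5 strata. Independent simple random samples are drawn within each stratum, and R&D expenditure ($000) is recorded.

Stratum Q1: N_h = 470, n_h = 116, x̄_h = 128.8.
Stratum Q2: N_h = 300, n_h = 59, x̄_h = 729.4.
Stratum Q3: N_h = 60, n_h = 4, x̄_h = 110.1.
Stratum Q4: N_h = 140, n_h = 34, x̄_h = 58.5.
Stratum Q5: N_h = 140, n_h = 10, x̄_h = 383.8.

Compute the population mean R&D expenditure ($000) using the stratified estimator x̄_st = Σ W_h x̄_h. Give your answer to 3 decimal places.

x̄_st ≈ 313.409

N = Σ N_h = 1110. Stratum weights W_h = N_h/N.
x̄_st = (470·128.8 + 300·729.4 + 60·110.1 + 140·58.5 + 140·383.8) / 1110 = 313.40901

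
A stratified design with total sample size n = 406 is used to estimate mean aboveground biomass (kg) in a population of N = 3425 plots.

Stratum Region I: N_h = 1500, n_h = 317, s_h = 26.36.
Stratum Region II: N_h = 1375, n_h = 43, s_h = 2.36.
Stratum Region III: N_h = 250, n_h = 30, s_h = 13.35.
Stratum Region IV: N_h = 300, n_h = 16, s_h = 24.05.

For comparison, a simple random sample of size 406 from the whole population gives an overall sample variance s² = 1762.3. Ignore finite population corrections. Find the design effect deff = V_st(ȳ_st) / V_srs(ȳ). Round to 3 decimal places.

V̂(ȳ_st) = Σ W_h² s_h²/n_h, with W_h = N_h/N and N = 3425:
  stratum Region I: (1500/3425)²·26.36²/317 = 0.420429
  stratum Region II: (1375/3425)²·2.36²/43 = 0.0208756
  stratum Region III: (250/3425)²·13.35²/30 = 0.0316519
  stratum Region IV: (300/3425)²·24.05²/16 = 0.277352
V_st = 0.750309
V_srs = s²/n = 1762.3/406 = 4.34064
deff = V_st / V_srs = 0.750309/4.34064 = 0.1729

deff ≈ 0.173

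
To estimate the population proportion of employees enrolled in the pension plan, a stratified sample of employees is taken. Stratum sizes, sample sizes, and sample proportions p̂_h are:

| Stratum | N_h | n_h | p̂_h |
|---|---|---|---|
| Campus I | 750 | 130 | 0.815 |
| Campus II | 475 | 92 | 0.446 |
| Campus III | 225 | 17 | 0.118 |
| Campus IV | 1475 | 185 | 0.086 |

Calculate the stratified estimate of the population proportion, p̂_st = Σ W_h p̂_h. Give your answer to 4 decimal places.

p̂_st ≈ 0.3338

N = 2925; stratum weights W_h = N_h/N.
p̂_st = Σ W_h p̂_h = (750·0.815 + 475·0.446 + 225·0.118 + 1475·0.086)/2925 = 0.33385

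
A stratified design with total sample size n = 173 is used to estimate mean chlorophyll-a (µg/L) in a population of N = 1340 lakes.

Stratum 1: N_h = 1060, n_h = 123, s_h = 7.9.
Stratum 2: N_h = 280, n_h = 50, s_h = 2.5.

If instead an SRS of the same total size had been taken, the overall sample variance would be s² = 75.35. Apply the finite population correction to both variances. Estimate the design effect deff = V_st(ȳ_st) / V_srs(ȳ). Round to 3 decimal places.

V̂(ȳ_st) = Σ W_h² (1 − n_h/N_h) s_h²/n_h, with W_h = N_h/N and N = 1340:
  stratum 1: (1060/1340)²·(1 − 123/1060)·7.9²/123 = 0.280663
  stratum 2: (280/1340)²·(1 − 50/280)·2.5²/50 = 0.00448318
V_st = 0.285146
V_srs = (1 − 173/1340)·75.35/173 = 0.379318
deff = V_st / V_srs = 0.285146/0.379318 = 0.7517

deff ≈ 0.752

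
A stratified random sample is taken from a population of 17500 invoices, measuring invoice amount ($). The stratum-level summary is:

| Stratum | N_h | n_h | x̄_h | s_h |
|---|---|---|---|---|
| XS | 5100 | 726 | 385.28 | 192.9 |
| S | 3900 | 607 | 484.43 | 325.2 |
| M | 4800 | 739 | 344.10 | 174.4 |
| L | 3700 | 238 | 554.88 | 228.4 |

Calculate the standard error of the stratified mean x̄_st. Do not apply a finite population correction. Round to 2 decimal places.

SE(x̄_st) ≈ 5.09

V̂(x̄_st) = Σ W_h² s_h²/n_h, with W_h = N_h/N and N = 17500:
  stratum XS: (5100/17500)²·192.9²/726 = 4.35303
  stratum S: (3900/17500)²·325.2²/607 = 8.65298
  stratum M: (4800/17500)²·174.4²/739 = 3.09638
  stratum L: (3700/17500)²·228.4²/238 = 9.79812
V̂(x̄_st) = 25.9005
SE(x̄_st) = √25.9005 = 5.08925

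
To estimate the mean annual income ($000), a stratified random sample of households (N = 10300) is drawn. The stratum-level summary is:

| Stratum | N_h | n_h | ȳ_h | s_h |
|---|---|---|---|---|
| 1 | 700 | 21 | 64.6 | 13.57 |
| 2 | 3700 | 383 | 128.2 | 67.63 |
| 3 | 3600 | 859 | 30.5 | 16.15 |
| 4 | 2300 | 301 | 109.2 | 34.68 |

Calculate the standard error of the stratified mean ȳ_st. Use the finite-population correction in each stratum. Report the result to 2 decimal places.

SE(ȳ_st) ≈ 1.27

V̂(ȳ_st) = Σ W_h² (1 − n_h/N_h) s_h²/n_h, with W_h = N_h/N and N = 10300:
  stratum 1: (700/10300)²·(1 − 21/700)·13.57²/21 = 0.0392856
  stratum 2: (3700/10300)²·(1 − 383/3700)·67.63²/383 = 1.38151
  stratum 3: (3600/10300)²·(1 − 859/3600)·16.15²/859 = 0.0282416
  stratum 4: (2300/10300)²·(1 − 301/2300)·34.68²/301 = 0.173164
V̂(ȳ_st) = 1.6222
SE(ȳ_st) = √1.6222 = 1.27366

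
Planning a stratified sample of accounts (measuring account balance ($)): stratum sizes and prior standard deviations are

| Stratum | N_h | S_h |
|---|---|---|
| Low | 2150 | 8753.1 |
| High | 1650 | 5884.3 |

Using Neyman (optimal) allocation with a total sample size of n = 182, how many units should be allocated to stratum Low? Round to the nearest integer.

120

Neyman allocation: n_h = n · N_h S_h / Σ N_i S_i, with n = 182.
  stratum Low: N_h·S_h = 2150·8753.1 = 18819165.00
  stratum High: N_h·S_h = 1650·5884.3 = 9709095.00
Σ N_h S_h = 28528260.00
n for stratum Low = 182·18819165.00/28528260.00 = 120.059 → 120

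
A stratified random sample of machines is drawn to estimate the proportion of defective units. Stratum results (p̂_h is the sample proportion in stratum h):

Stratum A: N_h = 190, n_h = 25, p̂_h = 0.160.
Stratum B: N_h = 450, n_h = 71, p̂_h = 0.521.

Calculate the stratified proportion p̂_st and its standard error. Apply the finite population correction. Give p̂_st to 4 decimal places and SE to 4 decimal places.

N = 640; stratum weights W_h = N_h/N.
p̂_st = Σ W_h p̂_h = (190·0.160 + 450·0.521)/640 = 0.41383
V̂(p̂_st) = Σ W_h² (1 − n_h/N_h) p̂_h(1−p̂_h)/(n_h−1):
  stratum A: (190/640)²·(1 − 25/190)·0.160·0.840/24 = 0.000428613
  stratum B: (450/640)²·(1 − 71/450)·0.521·0.479/70 = 0.00148445
V̂(p̂_st) = 0.00191307; SE = √V̂ = 0.0437386

p̂_st ≈ 0.4138, SE ≈ 0.0437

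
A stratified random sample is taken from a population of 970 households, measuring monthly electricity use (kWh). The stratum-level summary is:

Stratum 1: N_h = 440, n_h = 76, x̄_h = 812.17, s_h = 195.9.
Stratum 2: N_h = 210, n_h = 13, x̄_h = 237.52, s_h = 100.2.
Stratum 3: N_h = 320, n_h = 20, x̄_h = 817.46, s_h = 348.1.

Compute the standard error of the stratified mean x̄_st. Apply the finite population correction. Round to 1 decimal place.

SE(x̄_st) ≈ 27.2

V̂(x̄_st) = Σ W_h² (1 − n_h/N_h) s_h²/n_h, with W_h = N_h/N and N = 970:
  stratum 1: (440/970)²·(1 − 76/440)·195.9²/76 = 85.954
  stratum 2: (210/970)²·(1 − 13/210)·100.2²/13 = 33.9574
  stratum 3: (320/970)²·(1 − 20/320)·348.1²/20 = 618.167
V̂(x̄_st) = 738.078
SE(x̄_st) = √738.078 = 27.1676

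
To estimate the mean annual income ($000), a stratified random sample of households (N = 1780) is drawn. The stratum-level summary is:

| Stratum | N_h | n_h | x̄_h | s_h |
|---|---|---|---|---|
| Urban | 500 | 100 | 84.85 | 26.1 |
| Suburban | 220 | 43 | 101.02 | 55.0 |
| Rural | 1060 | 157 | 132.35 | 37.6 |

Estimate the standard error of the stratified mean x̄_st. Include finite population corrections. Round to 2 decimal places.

V̂(x̄_st) = Σ W_h² (1 − n_h/N_h) s_h²/n_h, with W_h = N_h/N and N = 1780:
  stratum Urban: (500/1780)²·(1 − 100/500)·26.1²/100 = 0.430003
  stratum Suburban: (220/1780)²·(1 − 43/220)·55.0²/43 = 0.864595
  stratum Rural: (1060/1780)²·(1 − 157/1060)·37.6²/157 = 2.72038
V̂(x̄_st) = 4.01498
SE(x̄_st) = √4.01498 = 2.00374

SE(x̄_st) ≈ 2.00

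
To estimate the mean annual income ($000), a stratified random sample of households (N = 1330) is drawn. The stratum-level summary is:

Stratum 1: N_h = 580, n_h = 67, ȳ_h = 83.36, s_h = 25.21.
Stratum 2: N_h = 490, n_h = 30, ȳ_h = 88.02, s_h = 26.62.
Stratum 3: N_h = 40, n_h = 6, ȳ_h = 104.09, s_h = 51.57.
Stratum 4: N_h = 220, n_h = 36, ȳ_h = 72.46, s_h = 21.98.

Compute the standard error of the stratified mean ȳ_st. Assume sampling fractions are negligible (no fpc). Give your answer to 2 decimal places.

SE(ȳ_st) ≈ 2.40

V̂(ȳ_st) = Σ W_h² s_h²/n_h, with W_h = N_h/N and N = 1330:
  stratum 1: (580/1330)²·25.21²/67 = 1.80395
  stratum 2: (490/1330)²·26.62²/30 = 3.20615
  stratum 3: (40/1330)²·51.57²/6 = 0.400922
  stratum 4: (220/1330)²·21.98²/36 = 0.367193
V̂(ȳ_st) = 5.77821
SE(ȳ_st) = √5.77821 = 2.40379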